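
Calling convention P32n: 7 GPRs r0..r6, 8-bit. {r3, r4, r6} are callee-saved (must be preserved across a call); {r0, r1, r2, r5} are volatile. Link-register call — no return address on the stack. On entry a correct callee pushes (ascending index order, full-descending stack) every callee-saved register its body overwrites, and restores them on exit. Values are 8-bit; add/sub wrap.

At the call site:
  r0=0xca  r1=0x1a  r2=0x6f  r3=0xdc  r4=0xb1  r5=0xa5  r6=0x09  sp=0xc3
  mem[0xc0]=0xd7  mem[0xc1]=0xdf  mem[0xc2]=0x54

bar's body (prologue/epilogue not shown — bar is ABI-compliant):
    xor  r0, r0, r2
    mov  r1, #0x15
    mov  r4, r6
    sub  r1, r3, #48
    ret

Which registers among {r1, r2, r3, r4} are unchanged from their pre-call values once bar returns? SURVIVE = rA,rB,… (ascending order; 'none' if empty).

prologue: push r4 -> mem[0xc2]=0xb1, sp=0xc2
body[0] xor  r0, r0, r2 -> r0=0xa5
body[1] mov  r1, #0x15 -> r1=0x15
body[2] mov  r4, r6 -> r4=0x09
body[3] sub  r1, r3, #48 -> r1=0xac
epilogue: pop r4=0xb1, sp=0xc3
r1: caller-saved, written=True
r2: caller-saved, written=False
r3: callee-saved, written=False
r4: callee-saved, written=True

SURVIVE = r2,r3,r4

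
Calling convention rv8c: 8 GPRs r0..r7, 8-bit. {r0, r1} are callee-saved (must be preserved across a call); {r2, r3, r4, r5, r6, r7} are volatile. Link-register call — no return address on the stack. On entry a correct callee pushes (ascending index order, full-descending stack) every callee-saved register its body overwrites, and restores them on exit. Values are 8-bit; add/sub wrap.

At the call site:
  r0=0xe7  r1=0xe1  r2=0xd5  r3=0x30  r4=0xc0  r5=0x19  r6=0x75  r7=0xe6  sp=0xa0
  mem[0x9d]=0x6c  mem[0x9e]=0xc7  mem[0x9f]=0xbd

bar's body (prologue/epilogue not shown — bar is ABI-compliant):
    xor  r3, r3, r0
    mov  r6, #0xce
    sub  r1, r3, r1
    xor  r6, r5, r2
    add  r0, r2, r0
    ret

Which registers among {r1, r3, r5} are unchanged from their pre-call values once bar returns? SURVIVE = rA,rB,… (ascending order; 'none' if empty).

prologue: push r0 -> mem[0x9f]=0xe7, sp=0x9f
prologue: push r1 -> mem[0x9e]=0xe1, sp=0x9e
body[0] xor  r3, r3, r0 -> r3=0xd7
body[1] mov  r6, #0xce -> r6=0xce
body[2] sub  r1, r3, r1 -> r1=0xf6
body[3] xor  r6, r5, r2 -> r6=0xcc
body[4] add  r0, r2, r0 -> r0=0xbc
epilogue: pop r1=0xe1, sp=0x9f
epilogue: pop r0=0xe7, sp=0xa0
r1: callee-saved, written=True
r3: caller-saved, written=True
r5: caller-saved, written=False

SURVIVE = r1,r5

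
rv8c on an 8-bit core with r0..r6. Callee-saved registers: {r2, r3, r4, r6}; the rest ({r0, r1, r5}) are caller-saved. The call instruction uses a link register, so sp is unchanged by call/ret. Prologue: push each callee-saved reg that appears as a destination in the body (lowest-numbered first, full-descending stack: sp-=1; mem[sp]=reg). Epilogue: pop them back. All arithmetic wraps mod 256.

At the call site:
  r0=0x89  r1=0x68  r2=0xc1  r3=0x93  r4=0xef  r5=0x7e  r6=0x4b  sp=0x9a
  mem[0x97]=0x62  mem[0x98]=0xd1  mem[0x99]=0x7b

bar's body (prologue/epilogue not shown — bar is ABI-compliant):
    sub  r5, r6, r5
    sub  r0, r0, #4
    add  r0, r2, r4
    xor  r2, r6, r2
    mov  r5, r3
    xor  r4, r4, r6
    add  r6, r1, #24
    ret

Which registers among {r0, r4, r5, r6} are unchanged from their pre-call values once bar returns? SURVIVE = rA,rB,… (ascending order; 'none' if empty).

SURVIVE = r4,r6

prologue: push r2 -> mem[0x99]=0xc1, sp=0x99
prologue: push r4 -> mem[0x98]=0xef, sp=0x98
prologue: push r6 -> mem[0x97]=0x4b, sp=0x97
body[0] sub  r5, r6, r5 -> r5=0xcd
body[1] sub  r0, r0, #4 -> r0=0x85
body[2] add  r0, r2, r4 -> r0=0xb0
body[3] xor  r2, r6, r2 -> r2=0x8a
body[4] mov  r5, r3 -> r5=0x93
body[5] xor  r4, r4, r6 -> r4=0xa4
body[6] add  r6, r1, #24 -> r6=0x80
epilogue: pop r6=0x4b, sp=0x98
epilogue: pop r4=0xef, sp=0x99
epilogue: pop r2=0xc1, sp=0x9a
r0: caller-saved, written=True
r4: callee-saved, written=True
r5: caller-saved, written=True
r6: callee-saved, written=True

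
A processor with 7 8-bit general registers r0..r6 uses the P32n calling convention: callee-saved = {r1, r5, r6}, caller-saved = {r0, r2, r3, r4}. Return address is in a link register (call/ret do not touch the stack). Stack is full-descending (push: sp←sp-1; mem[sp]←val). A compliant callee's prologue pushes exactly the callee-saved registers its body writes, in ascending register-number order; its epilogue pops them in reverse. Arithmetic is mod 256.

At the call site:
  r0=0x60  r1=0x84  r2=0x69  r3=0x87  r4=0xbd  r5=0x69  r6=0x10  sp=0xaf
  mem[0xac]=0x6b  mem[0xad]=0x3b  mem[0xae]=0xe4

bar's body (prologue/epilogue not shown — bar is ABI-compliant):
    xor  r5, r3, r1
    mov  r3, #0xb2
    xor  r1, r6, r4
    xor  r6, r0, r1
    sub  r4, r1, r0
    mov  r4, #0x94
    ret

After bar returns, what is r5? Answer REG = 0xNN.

prologue: push r1 → mem[0xae]=0x84, sp=0xae
prologue: push r5 → mem[0xad]=0x69, sp=0xad
prologue: push r6 → mem[0xac]=0x10, sp=0xac
body[0] xor  r5, r3, r1 → r5=0x03
body[1] mov  r3, #0xb2 → r3=0xb2
body[2] xor  r1, r6, r4 → r1=0xad
body[3] xor  r6, r0, r1 → r6=0xcd
body[4] sub  r4, r1, r0 → r4=0x4d
body[5] mov  r4, #0x94 → r4=0x94
epilogue: pop r6=0x10, sp=0xad
epilogue: pop r5=0x69, sp=0xae
epilogue: pop r1=0x84, sp=0xaf
r5 is callee-saved → restored

REG = 0x69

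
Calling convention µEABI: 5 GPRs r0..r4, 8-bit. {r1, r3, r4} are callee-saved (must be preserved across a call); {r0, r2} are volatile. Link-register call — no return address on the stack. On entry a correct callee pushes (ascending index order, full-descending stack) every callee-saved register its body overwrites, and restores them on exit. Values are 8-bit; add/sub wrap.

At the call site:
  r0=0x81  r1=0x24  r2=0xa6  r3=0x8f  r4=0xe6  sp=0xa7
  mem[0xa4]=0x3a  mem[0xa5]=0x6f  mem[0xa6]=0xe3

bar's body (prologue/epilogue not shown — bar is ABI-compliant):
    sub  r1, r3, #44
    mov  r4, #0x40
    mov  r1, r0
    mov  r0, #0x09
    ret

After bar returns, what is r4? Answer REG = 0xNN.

prologue: push r1 -> mem[0xa6]=0x24, sp=0xa6
prologue: push r4 -> mem[0xa5]=0xe6, sp=0xa5
body[0] sub  r1, r3, #44 -> r1=0x63
body[1] mov  r4, #0x40 -> r4=0x40
body[2] mov  r1, r0 -> r1=0x81
body[3] mov  r0, #0x09 -> r0=0x09
epilogue: pop r4=0xe6, sp=0xa6
epilogue: pop r1=0x24, sp=0xa7
r4 is callee-saved -> restored

REG = 0xe6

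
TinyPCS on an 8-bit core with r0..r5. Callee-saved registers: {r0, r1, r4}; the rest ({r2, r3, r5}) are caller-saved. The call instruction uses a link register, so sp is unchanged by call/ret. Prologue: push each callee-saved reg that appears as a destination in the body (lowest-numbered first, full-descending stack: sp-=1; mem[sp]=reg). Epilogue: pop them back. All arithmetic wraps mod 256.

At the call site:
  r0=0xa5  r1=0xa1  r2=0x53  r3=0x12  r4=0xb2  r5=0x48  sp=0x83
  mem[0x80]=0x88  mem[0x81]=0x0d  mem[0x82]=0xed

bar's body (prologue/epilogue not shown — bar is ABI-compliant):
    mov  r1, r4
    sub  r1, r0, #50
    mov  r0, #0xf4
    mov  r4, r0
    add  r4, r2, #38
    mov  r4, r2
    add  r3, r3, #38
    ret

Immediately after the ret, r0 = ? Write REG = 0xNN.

REG = 0xa5

prologue: push r0 -> mem[0x82]=0xa5, sp=0x82
prologue: push r1 -> mem[0x81]=0xa1, sp=0x81
prologue: push r4 -> mem[0x80]=0xb2, sp=0x80
body[0] mov  r1, r4 -> r1=0xb2
body[1] sub  r1, r0, #50 -> r1=0x73
body[2] mov  r0, #0xf4 -> r0=0xf4
body[3] mov  r4, r0 -> r4=0xf4
body[4] add  r4, r2, #38 -> r4=0x79
body[5] mov  r4, r2 -> r4=0x53
body[6] add  r3, r3, #38 -> r3=0x38
epilogue: pop r4=0xb2, sp=0x81
epilogue: pop r1=0xa1, sp=0x82
epilogue: pop r0=0xa5, sp=0x83
r0 is callee-saved -> restored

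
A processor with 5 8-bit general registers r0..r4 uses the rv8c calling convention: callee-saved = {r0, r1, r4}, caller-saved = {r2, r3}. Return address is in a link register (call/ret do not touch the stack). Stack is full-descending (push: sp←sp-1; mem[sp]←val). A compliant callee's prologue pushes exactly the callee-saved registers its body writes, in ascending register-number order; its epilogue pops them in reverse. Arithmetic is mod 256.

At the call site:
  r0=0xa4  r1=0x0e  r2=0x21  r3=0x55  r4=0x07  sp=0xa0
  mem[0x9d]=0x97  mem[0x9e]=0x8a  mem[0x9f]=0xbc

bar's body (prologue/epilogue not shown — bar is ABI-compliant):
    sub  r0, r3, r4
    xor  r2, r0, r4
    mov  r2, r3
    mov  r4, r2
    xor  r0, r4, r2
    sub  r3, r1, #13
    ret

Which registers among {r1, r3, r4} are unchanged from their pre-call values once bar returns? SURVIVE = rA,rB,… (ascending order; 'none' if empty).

prologue: push r0 → mem[0x9f]=0xa4, sp=0x9f
prologue: push r4 → mem[0x9e]=0x07, sp=0x9e
body[0] sub  r0, r3, r4 → r0=0x4e
body[1] xor  r2, r0, r4 → r2=0x49
body[2] mov  r2, r3 → r2=0x55
body[3] mov  r4, r2 → r4=0x55
body[4] xor  r0, r4, r2 → r0=0x00
body[5] sub  r3, r1, #13 → r3=0x01
epilogue: pop r4=0x07, sp=0x9f
epilogue: pop r0=0xa4, sp=0xa0
r1: callee-saved, written=False
r3: caller-saved, written=True
r4: callee-saved, written=True

SURVIVE = r1,r4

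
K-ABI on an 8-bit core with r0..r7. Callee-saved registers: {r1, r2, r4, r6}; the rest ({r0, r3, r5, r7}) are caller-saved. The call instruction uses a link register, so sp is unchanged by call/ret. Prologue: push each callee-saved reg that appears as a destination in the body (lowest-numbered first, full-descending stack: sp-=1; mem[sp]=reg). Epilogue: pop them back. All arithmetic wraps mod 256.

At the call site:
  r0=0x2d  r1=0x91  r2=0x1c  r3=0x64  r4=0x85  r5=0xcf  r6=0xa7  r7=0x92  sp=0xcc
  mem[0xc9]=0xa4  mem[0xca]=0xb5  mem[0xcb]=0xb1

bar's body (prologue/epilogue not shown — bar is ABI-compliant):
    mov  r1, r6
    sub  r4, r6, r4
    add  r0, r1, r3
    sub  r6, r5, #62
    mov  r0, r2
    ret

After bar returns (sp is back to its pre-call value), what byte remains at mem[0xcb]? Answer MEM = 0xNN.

prologue: push r1 → mem[0xcb]=0x91, sp=0xcb
prologue: push r4 → mem[0xca]=0x85, sp=0xca
prologue: push r6 → mem[0xc9]=0xa7, sp=0xc9
body[0] mov  r1, r6 → r1=0xa7
body[1] sub  r4, r6, r4 → r4=0x22
body[2] add  r0, r1, r3 → r0=0x0b
body[3] sub  r6, r5, #62 → r6=0x91
body[4] mov  r0, r2 → r0=0x1c
epilogue: pop r6=0xa7, sp=0xca
epilogue: pop r4=0x85, sp=0xcb
epilogue: pop r1=0x91, sp=0xcc
prologue pushed ['r1', 'r4', 'r6'] at ['0xcb', '0xca', '0xc9']

MEM = 0x91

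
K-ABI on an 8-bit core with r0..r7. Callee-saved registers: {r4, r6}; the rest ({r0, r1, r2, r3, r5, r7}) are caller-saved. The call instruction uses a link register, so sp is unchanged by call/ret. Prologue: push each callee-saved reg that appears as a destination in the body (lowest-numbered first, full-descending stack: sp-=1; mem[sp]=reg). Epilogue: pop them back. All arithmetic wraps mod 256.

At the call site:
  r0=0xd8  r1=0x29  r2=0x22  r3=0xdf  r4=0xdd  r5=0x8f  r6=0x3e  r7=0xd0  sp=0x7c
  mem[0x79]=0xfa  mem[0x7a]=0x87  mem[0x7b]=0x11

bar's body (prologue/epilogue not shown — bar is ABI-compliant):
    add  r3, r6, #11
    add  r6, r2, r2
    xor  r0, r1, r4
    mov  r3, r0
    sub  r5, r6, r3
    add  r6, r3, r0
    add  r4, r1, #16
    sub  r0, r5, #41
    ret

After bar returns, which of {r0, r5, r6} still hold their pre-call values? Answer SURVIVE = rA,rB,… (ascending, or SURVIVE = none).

SURVIVE = r6

prologue: push r4 -> mem[0x7b]=0xdd, sp=0x7b
prologue: push r6 -> mem[0x7a]=0x3e, sp=0x7a
body[0] add  r3, r6, #11 -> r3=0x49
body[1] add  r6, r2, r2 -> r6=0x44
body[2] xor  r0, r1, r4 -> r0=0xf4
body[3] mov  r3, r0 -> r3=0xf4
body[4] sub  r5, r6, r3 -> r5=0x50
body[5] add  r6, r3, r0 -> r6=0xe8
body[6] add  r4, r1, #16 -> r4=0x39
body[7] sub  r0, r5, #41 -> r0=0x27
epilogue: pop r6=0x3e, sp=0x7b
epilogue: pop r4=0xdd, sp=0x7c
r0: caller-saved, written=True
r5: caller-saved, written=True
r6: callee-saved, written=True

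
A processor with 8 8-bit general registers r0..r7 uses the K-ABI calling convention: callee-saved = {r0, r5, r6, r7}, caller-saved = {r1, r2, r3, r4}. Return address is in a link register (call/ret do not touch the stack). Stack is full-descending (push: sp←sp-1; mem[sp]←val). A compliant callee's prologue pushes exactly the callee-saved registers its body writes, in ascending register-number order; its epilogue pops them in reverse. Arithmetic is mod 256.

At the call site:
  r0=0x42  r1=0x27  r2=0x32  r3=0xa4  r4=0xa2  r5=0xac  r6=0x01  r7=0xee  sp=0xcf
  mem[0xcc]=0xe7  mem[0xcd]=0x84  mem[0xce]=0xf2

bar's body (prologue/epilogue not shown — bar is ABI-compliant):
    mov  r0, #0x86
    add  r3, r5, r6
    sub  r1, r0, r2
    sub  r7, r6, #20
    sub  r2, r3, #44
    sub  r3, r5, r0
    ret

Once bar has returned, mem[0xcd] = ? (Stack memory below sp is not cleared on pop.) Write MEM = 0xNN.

MEM = 0xee

prologue: push r0 → mem[0xce]=0x42, sp=0xce
prologue: push r7 → mem[0xcd]=0xee, sp=0xcd
body[0] mov  r0, #0x86 → r0=0x86
body[1] add  r3, r5, r6 → r3=0xad
body[2] sub  r1, r0, r2 → r1=0x54
body[3] sub  r7, r6, #20 → r7=0xed
body[4] sub  r2, r3, #44 → r2=0x81
body[5] sub  r3, r5, r0 → r3=0x26
epilogue: pop r7=0xee, sp=0xce
epilogue: pop r0=0x42, sp=0xcf
prologue pushed ['r0', 'r7'] at ['0xce', '0xcd']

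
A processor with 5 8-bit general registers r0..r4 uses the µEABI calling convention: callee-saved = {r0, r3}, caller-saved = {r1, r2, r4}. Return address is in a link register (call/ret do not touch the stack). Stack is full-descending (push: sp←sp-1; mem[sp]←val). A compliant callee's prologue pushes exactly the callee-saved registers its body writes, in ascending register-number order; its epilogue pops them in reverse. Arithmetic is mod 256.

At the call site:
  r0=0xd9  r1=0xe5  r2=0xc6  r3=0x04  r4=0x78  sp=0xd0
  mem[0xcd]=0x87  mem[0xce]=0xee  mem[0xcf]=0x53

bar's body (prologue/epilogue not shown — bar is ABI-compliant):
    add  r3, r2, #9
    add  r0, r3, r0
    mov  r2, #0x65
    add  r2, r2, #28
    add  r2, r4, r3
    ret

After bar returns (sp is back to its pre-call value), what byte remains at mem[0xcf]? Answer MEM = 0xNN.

prologue: push r0 -> mem[0xcf]=0xd9, sp=0xcf
prologue: push r3 -> mem[0xce]=0x04, sp=0xce
body[0] add  r3, r2, #9 -> r3=0xcf
body[1] add  r0, r3, r0 -> r0=0xa8
body[2] mov  r2, #0x65 -> r2=0x65
body[3] add  r2, r2, #28 -> r2=0x81
body[4] add  r2, r4, r3 -> r2=0x47
epilogue: pop r3=0x04, sp=0xcf
epilogue: pop r0=0xd9, sp=0xd0
prologue pushed ['r0', 'r3'] at ['0xcf', '0xce']

MEM = 0xd9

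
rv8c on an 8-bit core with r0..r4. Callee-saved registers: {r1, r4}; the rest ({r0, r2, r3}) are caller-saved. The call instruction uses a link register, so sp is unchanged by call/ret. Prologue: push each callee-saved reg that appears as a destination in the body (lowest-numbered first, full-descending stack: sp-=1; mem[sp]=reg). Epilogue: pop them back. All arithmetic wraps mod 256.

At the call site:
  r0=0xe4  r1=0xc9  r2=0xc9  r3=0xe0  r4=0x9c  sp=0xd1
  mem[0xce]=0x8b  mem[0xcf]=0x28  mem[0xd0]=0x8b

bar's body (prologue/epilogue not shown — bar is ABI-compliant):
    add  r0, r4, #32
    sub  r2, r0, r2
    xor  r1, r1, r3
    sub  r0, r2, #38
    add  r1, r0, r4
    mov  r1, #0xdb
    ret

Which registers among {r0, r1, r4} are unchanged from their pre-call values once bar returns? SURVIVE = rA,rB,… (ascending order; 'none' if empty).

SURVIVE = r1,r4

prologue: push r1 → mem[0xd0]=0xc9, sp=0xd0
body[0] add  r0, r4, #32 → r0=0xbc
body[1] sub  r2, r0, r2 → r2=0xf3
body[2] xor  r1, r1, r3 → r1=0x29
body[3] sub  r0, r2, #38 → r0=0xcd
body[4] add  r1, r0, r4 → r1=0x69
body[5] mov  r1, #0xdb → r1=0xdb
epilogue: pop r1=0xc9, sp=0xd1
r0: caller-saved, written=True
r1: callee-saved, written=True
r4: callee-saved, written=False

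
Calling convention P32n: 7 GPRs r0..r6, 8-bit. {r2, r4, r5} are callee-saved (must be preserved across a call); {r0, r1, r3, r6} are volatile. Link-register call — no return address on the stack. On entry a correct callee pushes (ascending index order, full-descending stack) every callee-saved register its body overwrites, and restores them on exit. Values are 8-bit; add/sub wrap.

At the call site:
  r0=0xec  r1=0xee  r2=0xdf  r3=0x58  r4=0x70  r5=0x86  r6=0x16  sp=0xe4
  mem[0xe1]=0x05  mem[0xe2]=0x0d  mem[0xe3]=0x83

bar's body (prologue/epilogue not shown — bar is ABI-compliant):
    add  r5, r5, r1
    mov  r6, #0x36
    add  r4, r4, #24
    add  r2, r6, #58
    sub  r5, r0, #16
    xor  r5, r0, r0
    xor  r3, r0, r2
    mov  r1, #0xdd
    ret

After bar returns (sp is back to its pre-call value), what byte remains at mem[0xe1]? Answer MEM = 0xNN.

MEM = 0x86

prologue: push r2 → mem[0xe3]=0xdf, sp=0xe3
prologue: push r4 → mem[0xe2]=0x70, sp=0xe2
prologue: push r5 → mem[0xe1]=0x86, sp=0xe1
body[0] add  r5, r5, r1 → r5=0x74
body[1] mov  r6, #0x36 → r6=0x36
body[2] add  r4, r4, #24 → r4=0x88
body[3] add  r2, r6, #58 → r2=0x70
body[4] sub  r5, r0, #16 → r5=0xdc
body[5] xor  r5, r0, r0 → r5=0x00
body[6] xor  r3, r0, r2 → r3=0x9c
body[7] mov  r1, #0xdd → r1=0xdd
epilogue: pop r5=0x86, sp=0xe2
epilogue: pop r4=0x70, sp=0xe3
epilogue: pop r2=0xdf, sp=0xe4
prologue pushed ['r2', 'r4', 'r5'] at ['0xe3', '0xe2', '0xe1']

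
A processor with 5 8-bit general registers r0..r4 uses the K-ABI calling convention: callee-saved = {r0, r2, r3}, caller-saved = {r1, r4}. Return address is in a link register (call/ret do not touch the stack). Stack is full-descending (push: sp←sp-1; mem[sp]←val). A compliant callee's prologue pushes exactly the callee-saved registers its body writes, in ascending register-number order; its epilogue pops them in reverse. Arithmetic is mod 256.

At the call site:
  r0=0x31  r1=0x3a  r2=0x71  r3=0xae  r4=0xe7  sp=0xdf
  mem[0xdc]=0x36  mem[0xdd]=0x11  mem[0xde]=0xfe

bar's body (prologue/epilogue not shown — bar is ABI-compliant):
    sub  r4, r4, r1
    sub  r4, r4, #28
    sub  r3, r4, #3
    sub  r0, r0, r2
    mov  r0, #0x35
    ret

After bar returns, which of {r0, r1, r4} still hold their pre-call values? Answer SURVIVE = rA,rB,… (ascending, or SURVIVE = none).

SURVIVE = r0,r1

prologue: push r0 -> mem[0xde]=0x31, sp=0xde
prologue: push r3 -> mem[0xdd]=0xae, sp=0xdd
body[0] sub  r4, r4, r1 -> r4=0xad
body[1] sub  r4, r4, #28 -> r4=0x91
body[2] sub  r3, r4, #3 -> r3=0x8e
body[3] sub  r0, r0, r2 -> r0=0xc0
body[4] mov  r0, #0x35 -> r0=0x35
epilogue: pop r3=0xae, sp=0xde
epilogue: pop r0=0x31, sp=0xdf
r0: callee-saved, written=True
r1: caller-saved, written=False
r4: caller-saved, written=True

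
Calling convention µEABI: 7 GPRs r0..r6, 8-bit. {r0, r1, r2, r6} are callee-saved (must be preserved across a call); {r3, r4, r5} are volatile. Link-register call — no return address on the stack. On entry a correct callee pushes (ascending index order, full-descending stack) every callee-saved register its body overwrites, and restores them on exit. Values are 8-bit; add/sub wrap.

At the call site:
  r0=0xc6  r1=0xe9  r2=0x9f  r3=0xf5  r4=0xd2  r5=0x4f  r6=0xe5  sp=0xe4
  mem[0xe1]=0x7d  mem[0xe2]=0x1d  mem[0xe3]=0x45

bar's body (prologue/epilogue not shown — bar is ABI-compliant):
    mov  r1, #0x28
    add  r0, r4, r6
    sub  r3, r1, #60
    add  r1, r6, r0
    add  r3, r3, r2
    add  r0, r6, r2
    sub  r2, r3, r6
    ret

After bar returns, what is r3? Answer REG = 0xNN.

prologue: push r0 -> mem[0xe3]=0xc6, sp=0xe3
prologue: push r1 -> mem[0xe2]=0xe9, sp=0xe2
prologue: push r2 -> mem[0xe1]=0x9f, sp=0xe1
body[0] mov  r1, #0x28 -> r1=0x28
body[1] add  r0, r4, r6 -> r0=0xb7
body[2] sub  r3, r1, #60 -> r3=0xec
body[3] add  r1, r6, r0 -> r1=0x9c
body[4] add  r3, r3, r2 -> r3=0x8b
body[5] add  r0, r6, r2 -> r0=0x84
body[6] sub  r2, r3, r6 -> r2=0xa6
epilogue: pop r2=0x9f, sp=0xe2
epilogue: pop r1=0xe9, sp=0xe3
epilogue: pop r0=0xc6, sp=0xe4
r3 is caller-saved -> body value

REG = 0x8b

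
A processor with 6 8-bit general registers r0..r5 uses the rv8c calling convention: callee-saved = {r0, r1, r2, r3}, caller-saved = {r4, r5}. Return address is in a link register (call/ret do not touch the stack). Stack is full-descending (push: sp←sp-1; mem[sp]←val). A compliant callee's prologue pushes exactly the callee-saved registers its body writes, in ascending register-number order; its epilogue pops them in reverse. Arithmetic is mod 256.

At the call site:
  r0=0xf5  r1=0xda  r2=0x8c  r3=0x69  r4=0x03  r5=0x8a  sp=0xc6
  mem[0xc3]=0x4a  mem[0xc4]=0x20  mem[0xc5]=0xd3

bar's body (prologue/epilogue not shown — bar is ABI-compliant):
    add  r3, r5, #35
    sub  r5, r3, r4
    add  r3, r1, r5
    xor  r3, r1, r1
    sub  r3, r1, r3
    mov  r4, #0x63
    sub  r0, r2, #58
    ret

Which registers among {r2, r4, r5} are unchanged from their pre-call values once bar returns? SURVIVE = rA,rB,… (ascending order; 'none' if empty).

SURVIVE = r2

prologue: push r0 -> mem[0xc5]=0xf5, sp=0xc5
prologue: push r3 -> mem[0xc4]=0x69, sp=0xc4
body[0] add  r3, r5, #35 -> r3=0xad
body[1] sub  r5, r3, r4 -> r5=0xaa
body[2] add  r3, r1, r5 -> r3=0x84
body[3] xor  r3, r1, r1 -> r3=0x00
body[4] sub  r3, r1, r3 -> r3=0xda
body[5] mov  r4, #0x63 -> r4=0x63
body[6] sub  r0, r2, #58 -> r0=0x52
epilogue: pop r3=0x69, sp=0xc5
epilogue: pop r0=0xf5, sp=0xc6
r2: callee-saved, written=False
r4: caller-saved, written=True
r5: caller-saved, written=True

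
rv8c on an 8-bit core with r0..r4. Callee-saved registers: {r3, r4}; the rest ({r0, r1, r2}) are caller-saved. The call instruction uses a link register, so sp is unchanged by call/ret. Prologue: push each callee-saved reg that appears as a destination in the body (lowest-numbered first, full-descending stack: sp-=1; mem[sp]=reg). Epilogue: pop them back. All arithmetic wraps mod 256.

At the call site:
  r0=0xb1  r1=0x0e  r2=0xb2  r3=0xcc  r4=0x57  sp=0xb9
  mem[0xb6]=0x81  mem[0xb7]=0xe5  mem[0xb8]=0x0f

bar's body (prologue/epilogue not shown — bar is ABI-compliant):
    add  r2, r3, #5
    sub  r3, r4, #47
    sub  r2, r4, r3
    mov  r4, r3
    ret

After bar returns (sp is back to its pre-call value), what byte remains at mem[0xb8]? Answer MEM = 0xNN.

prologue: push r3 -> mem[0xb8]=0xcc, sp=0xb8
prologue: push r4 -> mem[0xb7]=0x57, sp=0xb7
body[0] add  r2, r3, #5 -> r2=0xd1
body[1] sub  r3, r4, #47 -> r3=0x28
body[2] sub  r2, r4, r3 -> r2=0x2f
body[3] mov  r4, r3 -> r4=0x28
epilogue: pop r4=0x57, sp=0xb8
epilogue: pop r3=0xcc, sp=0xb9
prologue pushed ['r3', 'r4'] at ['0xb8', '0xb7']

MEM = 0xcc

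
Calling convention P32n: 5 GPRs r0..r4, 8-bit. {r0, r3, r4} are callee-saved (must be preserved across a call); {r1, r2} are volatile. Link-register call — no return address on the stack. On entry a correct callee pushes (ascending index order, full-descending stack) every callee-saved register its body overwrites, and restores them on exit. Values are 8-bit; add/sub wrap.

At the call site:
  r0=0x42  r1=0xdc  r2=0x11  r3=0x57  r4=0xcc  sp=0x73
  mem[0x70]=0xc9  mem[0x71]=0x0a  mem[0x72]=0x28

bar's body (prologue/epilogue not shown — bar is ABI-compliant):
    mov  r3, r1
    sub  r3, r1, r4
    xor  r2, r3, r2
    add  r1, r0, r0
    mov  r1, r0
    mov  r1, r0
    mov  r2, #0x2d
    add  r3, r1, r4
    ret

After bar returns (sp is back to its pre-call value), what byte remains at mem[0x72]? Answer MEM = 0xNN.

prologue: push r3 -> mem[0x72]=0x57, sp=0x72
body[0] mov  r3, r1 -> r3=0xdc
body[1] sub  r3, r1, r4 -> r3=0x10
body[2] xor  r2, r3, r2 -> r2=0x01
body[3] add  r1, r0, r0 -> r1=0x84
body[4] mov  r1, r0 -> r1=0x42
body[5] mov  r1, r0 -> r1=0x42
body[6] mov  r2, #0x2d -> r2=0x2d
body[7] add  r3, r1, r4 -> r3=0x0e
epilogue: pop r3=0x57, sp=0x73
prologue pushed ['r3'] at ['0x72']

MEM = 0x57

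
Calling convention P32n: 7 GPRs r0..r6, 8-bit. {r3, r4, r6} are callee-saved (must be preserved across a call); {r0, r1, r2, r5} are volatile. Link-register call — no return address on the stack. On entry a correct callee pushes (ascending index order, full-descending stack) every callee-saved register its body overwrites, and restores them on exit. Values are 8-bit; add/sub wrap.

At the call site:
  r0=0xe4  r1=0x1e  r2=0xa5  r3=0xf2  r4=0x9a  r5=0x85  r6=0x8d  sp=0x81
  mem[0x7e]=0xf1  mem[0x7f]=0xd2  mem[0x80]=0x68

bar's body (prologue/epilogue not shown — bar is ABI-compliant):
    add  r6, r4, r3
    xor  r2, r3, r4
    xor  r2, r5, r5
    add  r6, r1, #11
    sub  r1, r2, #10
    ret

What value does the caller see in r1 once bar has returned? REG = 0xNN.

REG = 0xf6

prologue: push r6 → mem[0x80]=0x8d, sp=0x80
body[0] add  r6, r4, r3 → r6=0x8c
body[1] xor  r2, r3, r4 → r2=0x68
body[2] xor  r2, r5, r5 → r2=0x00
body[3] add  r6, r1, #11 → r6=0x29
body[4] sub  r1, r2, #10 → r1=0xf6
epilogue: pop r6=0x8d, sp=0x81
r1 is caller-saved → body value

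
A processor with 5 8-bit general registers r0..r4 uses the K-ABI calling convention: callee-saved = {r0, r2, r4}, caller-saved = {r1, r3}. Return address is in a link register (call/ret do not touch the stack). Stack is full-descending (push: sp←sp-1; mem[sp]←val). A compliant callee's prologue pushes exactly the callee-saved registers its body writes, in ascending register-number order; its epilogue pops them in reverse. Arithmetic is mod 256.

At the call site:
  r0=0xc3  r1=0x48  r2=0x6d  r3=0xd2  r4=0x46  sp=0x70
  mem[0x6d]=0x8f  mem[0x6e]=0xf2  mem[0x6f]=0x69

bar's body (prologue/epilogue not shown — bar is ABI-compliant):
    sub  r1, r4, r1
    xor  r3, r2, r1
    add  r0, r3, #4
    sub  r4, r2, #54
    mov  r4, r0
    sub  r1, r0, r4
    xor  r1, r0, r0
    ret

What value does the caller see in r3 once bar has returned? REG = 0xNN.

prologue: push r0 -> mem[0x6f]=0xc3, sp=0x6f
prologue: push r4 -> mem[0x6e]=0x46, sp=0x6e
body[0] sub  r1, r4, r1 -> r1=0xfe
body[1] xor  r3, r2, r1 -> r3=0x93
body[2] add  r0, r3, #4 -> r0=0x97
body[3] sub  r4, r2, #54 -> r4=0x37
body[4] mov  r4, r0 -> r4=0x97
body[5] sub  r1, r0, r4 -> r1=0x00
body[6] xor  r1, r0, r0 -> r1=0x00
epilogue: pop r4=0x46, sp=0x6f
epilogue: pop r0=0xc3, sp=0x70
r3 is caller-saved -> body value

REG = 0x93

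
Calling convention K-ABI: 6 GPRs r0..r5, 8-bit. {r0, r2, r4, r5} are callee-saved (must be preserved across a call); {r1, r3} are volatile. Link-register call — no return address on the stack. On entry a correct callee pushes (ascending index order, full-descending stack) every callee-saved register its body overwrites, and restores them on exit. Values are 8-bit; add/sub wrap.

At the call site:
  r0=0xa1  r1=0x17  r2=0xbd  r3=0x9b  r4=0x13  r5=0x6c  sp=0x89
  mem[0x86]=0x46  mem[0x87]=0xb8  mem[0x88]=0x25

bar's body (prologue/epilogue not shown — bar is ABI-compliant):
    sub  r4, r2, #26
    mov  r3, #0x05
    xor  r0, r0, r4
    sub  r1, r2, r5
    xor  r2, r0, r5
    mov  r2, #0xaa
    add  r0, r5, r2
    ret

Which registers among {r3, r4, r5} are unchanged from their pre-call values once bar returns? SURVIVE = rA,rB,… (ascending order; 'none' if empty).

prologue: push r0 → mem[0x88]=0xa1, sp=0x88
prologue: push r2 → mem[0x87]=0xbd, sp=0x87
prologue: push r4 → mem[0x86]=0x13, sp=0x86
body[0] sub  r4, r2, #26 → r4=0xa3
body[1] mov  r3, #0x05 → r3=0x05
body[2] xor  r0, r0, r4 → r0=0x02
body[3] sub  r1, r2, r5 → r1=0x51
body[4] xor  r2, r0, r5 → r2=0x6e
body[5] mov  r2, #0xaa → r2=0xaa
body[6] add  r0, r5, r2 → r0=0x16
epilogue: pop r4=0x13, sp=0x87
epilogue: pop r2=0xbd, sp=0x88
epilogue: pop r0=0xa1, sp=0x89
r3: caller-saved, written=True
r4: callee-saved, written=True
r5: callee-saved, written=False

SURVIVE = r4,r5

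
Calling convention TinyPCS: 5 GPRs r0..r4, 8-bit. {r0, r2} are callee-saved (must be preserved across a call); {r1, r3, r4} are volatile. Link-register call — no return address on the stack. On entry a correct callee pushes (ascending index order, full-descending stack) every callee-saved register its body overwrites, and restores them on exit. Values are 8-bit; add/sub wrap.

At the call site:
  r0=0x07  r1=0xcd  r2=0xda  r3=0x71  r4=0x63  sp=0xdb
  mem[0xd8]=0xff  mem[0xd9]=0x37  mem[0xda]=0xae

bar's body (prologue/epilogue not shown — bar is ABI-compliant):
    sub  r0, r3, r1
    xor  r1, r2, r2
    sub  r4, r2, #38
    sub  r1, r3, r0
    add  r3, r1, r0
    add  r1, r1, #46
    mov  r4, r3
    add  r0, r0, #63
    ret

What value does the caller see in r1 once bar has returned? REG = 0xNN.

REG = 0xfb

prologue: push r0 -> mem[0xda]=0x07, sp=0xda
body[0] sub  r0, r3, r1 -> r0=0xa4
body[1] xor  r1, r2, r2 -> r1=0x00
body[2] sub  r4, r2, #38 -> r4=0xb4
body[3] sub  r1, r3, r0 -> r1=0xcd
body[4] add  r3, r1, r0 -> r3=0x71
body[5] add  r1, r1, #46 -> r1=0xfb
body[6] mov  r4, r3 -> r4=0x71
body[7] add  r0, r0, #63 -> r0=0xe3
epilogue: pop r0=0x07, sp=0xdb
r1 is caller-saved -> body value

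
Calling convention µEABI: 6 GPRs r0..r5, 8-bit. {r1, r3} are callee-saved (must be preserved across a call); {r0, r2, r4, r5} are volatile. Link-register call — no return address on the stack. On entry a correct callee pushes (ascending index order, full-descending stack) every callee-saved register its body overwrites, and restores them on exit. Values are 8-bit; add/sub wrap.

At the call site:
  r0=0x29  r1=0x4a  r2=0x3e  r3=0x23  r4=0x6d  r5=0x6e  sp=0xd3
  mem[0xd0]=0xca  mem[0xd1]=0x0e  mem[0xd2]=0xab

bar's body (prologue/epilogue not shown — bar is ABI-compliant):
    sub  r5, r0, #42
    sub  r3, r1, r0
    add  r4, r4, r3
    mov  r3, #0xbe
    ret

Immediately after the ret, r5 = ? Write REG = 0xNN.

prologue: push r3 -> mem[0xd2]=0x23, sp=0xd2
body[0] sub  r5, r0, #42 -> r5=0xff
body[1] sub  r3, r1, r0 -> r3=0x21
body[2] add  r4, r4, r3 -> r4=0x8e
body[3] mov  r3, #0xbe -> r3=0xbe
epilogue: pop r3=0x23, sp=0xd3
r5 is caller-saved -> body value

REG = 0xff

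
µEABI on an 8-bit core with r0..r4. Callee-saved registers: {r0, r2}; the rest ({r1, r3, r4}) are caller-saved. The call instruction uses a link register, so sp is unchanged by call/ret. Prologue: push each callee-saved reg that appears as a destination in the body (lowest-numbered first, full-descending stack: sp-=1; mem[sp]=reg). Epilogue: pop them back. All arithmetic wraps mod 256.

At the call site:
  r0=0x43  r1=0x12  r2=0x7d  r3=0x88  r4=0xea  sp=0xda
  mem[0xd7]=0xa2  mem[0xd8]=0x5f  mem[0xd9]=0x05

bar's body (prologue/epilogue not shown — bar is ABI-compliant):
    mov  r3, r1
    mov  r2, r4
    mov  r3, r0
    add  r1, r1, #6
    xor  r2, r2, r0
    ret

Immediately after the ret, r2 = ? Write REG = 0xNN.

prologue: push r2 -> mem[0xd9]=0x7d, sp=0xd9
body[0] mov  r3, r1 -> r3=0x12
body[1] mov  r2, r4 -> r2=0xea
body[2] mov  r3, r0 -> r3=0x43
body[3] add  r1, r1, #6 -> r1=0x18
body[4] xor  r2, r2, r0 -> r2=0xa9
epilogue: pop r2=0x7d, sp=0xda
r2 is callee-saved -> restored

REG = 0x7d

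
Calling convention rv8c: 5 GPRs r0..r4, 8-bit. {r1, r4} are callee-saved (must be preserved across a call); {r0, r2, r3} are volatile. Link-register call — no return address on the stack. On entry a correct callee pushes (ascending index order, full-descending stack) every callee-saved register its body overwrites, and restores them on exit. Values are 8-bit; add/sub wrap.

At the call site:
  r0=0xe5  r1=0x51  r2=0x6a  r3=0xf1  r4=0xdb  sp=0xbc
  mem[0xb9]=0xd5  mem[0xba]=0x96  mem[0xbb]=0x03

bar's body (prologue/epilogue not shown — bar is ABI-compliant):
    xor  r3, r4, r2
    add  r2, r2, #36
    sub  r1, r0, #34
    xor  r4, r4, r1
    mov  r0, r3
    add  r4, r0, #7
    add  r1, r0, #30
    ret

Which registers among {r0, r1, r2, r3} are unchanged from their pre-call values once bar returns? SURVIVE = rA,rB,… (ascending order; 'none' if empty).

SURVIVE = r1

prologue: push r1 -> mem[0xbb]=0x51, sp=0xbb
prologue: push r4 -> mem[0xba]=0xdb, sp=0xba
body[0] xor  r3, r4, r2 -> r3=0xb1
body[1] add  r2, r2, #36 -> r2=0x8e
body[2] sub  r1, r0, #34 -> r1=0xc3
body[3] xor  r4, r4, r1 -> r4=0x18
body[4] mov  r0, r3 -> r0=0xb1
body[5] add  r4, r0, #7 -> r4=0xb8
body[6] add  r1, r0, #30 -> r1=0xcf
epilogue: pop r4=0xdb, sp=0xbb
epilogue: pop r1=0x51, sp=0xbc
r0: caller-saved, written=True
r1: callee-saved, written=True
r2: caller-saved, written=True
r3: caller-saved, written=True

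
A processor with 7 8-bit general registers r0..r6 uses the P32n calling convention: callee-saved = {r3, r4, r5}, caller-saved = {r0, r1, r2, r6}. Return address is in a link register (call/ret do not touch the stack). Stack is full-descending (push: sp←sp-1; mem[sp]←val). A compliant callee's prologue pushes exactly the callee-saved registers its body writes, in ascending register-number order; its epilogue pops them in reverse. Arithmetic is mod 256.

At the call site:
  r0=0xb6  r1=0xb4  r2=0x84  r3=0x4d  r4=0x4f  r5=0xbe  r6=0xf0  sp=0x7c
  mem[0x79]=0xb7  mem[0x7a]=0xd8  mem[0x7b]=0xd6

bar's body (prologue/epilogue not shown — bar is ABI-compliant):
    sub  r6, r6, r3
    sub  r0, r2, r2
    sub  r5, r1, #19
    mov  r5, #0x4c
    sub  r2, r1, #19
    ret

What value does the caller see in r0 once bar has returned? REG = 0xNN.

prologue: push r5 -> mem[0x7b]=0xbe, sp=0x7b
body[0] sub  r6, r6, r3 -> r6=0xa3
body[1] sub  r0, r2, r2 -> r0=0x00
body[2] sub  r5, r1, #19 -> r5=0xa1
body[3] mov  r5, #0x4c -> r5=0x4c
body[4] sub  r2, r1, #19 -> r2=0xa1
epilogue: pop r5=0xbe, sp=0x7c
r0 is caller-saved -> body value

REG = 0x00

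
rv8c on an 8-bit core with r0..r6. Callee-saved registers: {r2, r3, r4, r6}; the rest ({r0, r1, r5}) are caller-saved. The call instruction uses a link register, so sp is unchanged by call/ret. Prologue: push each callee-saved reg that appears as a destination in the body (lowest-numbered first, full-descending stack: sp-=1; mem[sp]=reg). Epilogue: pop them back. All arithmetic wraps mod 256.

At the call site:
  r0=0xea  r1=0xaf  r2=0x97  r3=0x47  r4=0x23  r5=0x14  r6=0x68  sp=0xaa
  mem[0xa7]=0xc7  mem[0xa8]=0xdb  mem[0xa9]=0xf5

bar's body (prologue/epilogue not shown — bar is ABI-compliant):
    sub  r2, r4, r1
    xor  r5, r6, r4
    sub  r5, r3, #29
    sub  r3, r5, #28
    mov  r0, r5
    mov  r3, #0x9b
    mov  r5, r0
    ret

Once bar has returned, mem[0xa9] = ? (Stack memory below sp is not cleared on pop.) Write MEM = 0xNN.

prologue: push r2 -> mem[0xa9]=0x97, sp=0xa9
prologue: push r3 -> mem[0xa8]=0x47, sp=0xa8
body[0] sub  r2, r4, r1 -> r2=0x74
body[1] xor  r5, r6, r4 -> r5=0x4b
body[2] sub  r5, r3, #29 -> r5=0x2a
body[3] sub  r3, r5, #28 -> r3=0x0e
body[4] mov  r0, r5 -> r0=0x2a
body[5] mov  r3, #0x9b -> r3=0x9b
body[6] mov  r5, r0 -> r5=0x2a
epilogue: pop r3=0x47, sp=0xa9
epilogue: pop r2=0x97, sp=0xaa
prologue pushed ['r2', 'r3'] at ['0xa9', '0xa8']

MEM = 0x97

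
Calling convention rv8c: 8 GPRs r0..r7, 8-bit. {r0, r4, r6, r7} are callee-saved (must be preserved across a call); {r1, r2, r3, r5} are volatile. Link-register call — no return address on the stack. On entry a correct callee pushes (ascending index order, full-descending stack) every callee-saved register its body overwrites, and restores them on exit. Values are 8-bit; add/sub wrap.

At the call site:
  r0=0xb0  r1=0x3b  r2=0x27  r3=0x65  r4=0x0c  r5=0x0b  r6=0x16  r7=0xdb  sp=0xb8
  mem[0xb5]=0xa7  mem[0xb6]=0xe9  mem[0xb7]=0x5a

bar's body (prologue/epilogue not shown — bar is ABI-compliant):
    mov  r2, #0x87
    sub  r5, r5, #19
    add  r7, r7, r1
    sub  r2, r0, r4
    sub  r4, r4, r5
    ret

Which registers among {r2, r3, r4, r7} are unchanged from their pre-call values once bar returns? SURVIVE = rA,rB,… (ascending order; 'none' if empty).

SURVIVE = r3,r4,r7

prologue: push r4 → mem[0xb7]=0x0c, sp=0xb7
prologue: push r7 → mem[0xb6]=0xdb, sp=0xb6
body[0] mov  r2, #0x87 → r2=0x87
body[1] sub  r5, r5, #19 → r5=0xf8
body[2] add  r7, r7, r1 → r7=0x16
body[3] sub  r2, r0, r4 → r2=0xa4
body[4] sub  r4, r4, r5 → r4=0x14
epilogue: pop r7=0xdb, sp=0xb7
epilogue: pop r4=0x0c, sp=0xb8
r2: caller-saved, written=True
r3: caller-saved, written=False
r4: callee-saved, written=True
r7: callee-saved, written=True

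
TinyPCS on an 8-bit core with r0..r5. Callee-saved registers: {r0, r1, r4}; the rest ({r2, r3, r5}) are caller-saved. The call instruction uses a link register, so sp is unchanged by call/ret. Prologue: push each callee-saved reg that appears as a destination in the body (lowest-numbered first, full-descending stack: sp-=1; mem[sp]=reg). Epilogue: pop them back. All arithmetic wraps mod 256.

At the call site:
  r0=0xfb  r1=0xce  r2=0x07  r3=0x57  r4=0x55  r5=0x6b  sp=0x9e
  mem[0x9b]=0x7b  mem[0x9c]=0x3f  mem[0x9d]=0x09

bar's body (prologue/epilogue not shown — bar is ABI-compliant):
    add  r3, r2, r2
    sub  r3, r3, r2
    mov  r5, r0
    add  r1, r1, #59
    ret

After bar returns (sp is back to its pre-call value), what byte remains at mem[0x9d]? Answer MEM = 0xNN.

MEM = 0xce

prologue: push r1 -> mem[0x9d]=0xce, sp=0x9d
body[0] add  r3, r2, r2 -> r3=0x0e
body[1] sub  r3, r3, r2 -> r3=0x07
body[2] mov  r5, r0 -> r5=0xfb
body[3] add  r1, r1, #59 -> r1=0x09
epilogue: pop r1=0xce, sp=0x9e
prologue pushed ['r1'] at ['0x9d']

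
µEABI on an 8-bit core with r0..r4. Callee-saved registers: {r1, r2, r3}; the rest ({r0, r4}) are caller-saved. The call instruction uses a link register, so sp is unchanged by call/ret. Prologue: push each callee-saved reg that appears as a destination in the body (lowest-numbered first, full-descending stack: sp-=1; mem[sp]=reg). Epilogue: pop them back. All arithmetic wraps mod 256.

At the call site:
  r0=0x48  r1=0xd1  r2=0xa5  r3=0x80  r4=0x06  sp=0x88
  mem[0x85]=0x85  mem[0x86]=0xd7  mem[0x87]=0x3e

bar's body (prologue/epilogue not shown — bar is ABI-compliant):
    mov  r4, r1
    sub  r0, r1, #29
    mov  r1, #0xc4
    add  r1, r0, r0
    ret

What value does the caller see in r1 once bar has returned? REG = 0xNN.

REG = 0xd1

prologue: push r1 -> mem[0x87]=0xd1, sp=0x87
body[0] mov  r4, r1 -> r4=0xd1
body[1] sub  r0, r1, #29 -> r0=0xb4
body[2] mov  r1, #0xc4 -> r1=0xc4
body[3] add  r1, r0, r0 -> r1=0x68
epilogue: pop r1=0xd1, sp=0x88
r1 is callee-saved -> restored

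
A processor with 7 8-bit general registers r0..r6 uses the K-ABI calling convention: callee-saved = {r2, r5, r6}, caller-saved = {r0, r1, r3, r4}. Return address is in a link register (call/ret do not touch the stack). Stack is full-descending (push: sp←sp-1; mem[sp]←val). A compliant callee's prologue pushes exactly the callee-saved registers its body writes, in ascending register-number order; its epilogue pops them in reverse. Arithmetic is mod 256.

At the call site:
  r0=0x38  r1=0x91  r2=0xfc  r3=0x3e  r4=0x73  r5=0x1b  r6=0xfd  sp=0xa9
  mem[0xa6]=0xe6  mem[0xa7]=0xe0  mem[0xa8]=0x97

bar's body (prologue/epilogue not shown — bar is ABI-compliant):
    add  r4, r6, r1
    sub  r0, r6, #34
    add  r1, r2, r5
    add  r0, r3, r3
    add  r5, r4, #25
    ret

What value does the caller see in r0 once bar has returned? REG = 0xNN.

REG = 0x7c

prologue: push r5 → mem[0xa8]=0x1b, sp=0xa8
body[0] add  r4, r6, r1 → r4=0x8e
body[1] sub  r0, r6, #34 → r0=0xdb
body[2] add  r1, r2, r5 → r1=0x17
body[3] add  r0, r3, r3 → r0=0x7c
body[4] add  r5, r4, #25 → r5=0xa7
epilogue: pop r5=0x1b, sp=0xa9
r0 is caller-saved → body value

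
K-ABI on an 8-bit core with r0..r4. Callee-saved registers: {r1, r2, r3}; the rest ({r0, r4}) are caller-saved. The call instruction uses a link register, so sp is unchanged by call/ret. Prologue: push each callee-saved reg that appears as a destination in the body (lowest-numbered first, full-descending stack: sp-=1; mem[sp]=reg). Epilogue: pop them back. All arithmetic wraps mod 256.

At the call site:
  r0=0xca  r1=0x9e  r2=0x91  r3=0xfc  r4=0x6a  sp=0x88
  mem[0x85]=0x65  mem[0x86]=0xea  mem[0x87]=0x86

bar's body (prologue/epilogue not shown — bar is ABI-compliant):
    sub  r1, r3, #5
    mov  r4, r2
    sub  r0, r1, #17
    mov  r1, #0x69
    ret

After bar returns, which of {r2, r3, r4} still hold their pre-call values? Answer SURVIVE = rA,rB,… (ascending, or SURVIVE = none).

SURVIVE = r2,r3

prologue: push r1 → mem[0x87]=0x9e, sp=0x87
body[0] sub  r1, r3, #5 → r1=0xf7
body[1] mov  r4, r2 → r4=0x91
body[2] sub  r0, r1, #17 → r0=0xe6
body[3] mov  r1, #0x69 → r1=0x69
epilogue: pop r1=0x9e, sp=0x88
r2: callee-saved, written=False
r3: callee-saved, written=False
r4: caller-saved, written=True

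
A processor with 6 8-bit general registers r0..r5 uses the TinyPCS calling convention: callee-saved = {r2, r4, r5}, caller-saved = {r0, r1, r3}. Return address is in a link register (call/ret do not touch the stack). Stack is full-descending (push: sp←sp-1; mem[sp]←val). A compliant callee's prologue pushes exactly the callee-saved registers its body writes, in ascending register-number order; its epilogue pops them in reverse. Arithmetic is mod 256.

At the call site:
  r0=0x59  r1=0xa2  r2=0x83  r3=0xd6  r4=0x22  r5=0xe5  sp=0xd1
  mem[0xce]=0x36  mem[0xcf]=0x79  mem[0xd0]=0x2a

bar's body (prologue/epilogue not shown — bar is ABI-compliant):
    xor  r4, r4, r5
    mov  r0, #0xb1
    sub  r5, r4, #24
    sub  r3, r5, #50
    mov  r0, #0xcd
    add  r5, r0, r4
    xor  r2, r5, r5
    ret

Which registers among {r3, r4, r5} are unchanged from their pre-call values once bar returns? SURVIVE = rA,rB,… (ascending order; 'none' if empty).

prologue: push r2 -> mem[0xd0]=0x83, sp=0xd0
prologue: push r4 -> mem[0xcf]=0x22, sp=0xcf
prologue: push r5 -> mem[0xce]=0xe5, sp=0xce
body[0] xor  r4, r4, r5 -> r4=0xc7
body[1] mov  r0, #0xb1 -> r0=0xb1
body[2] sub  r5, r4, #24 -> r5=0xaf
body[3] sub  r3, r5, #50 -> r3=0x7d
body[4] mov  r0, #0xcd -> r0=0xcd
body[5] add  r5, r0, r4 -> r5=0x94
body[6] xor  r2, r5, r5 -> r2=0x00
epilogue: pop r5=0xe5, sp=0xcf
epilogue: pop r4=0x22, sp=0xd0
epilogue: pop r2=0x83, sp=0xd1
r3: caller-saved, written=True
r4: callee-saved, written=True
r5: callee-saved, written=True

SURVIVE = r4,r5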